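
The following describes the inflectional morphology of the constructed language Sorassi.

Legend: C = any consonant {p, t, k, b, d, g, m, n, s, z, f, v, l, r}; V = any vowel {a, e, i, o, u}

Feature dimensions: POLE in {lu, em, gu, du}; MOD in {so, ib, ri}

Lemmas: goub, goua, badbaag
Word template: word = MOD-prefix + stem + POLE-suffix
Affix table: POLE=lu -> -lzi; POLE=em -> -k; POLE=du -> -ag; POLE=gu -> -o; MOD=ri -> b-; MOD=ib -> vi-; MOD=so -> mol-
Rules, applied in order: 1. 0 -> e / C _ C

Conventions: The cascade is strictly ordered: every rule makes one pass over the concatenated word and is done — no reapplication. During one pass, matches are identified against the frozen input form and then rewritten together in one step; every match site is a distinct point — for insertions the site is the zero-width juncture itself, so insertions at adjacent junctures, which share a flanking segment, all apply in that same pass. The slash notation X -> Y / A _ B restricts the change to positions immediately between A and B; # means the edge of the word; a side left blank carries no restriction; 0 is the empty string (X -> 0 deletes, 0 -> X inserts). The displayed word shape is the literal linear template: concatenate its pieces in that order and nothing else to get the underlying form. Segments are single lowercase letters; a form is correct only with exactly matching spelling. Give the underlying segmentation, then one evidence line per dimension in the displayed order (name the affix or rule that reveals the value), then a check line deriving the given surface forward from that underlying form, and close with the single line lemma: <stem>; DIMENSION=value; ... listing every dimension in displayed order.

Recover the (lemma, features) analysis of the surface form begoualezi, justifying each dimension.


underlying: b-goua-lzi
POLE=lu - signalled by the affix -lzi
MOD=ri - signalled by the affix b-
check: bgoualzi -> begoualezi
lemma: goua; POLE=lu; MOD=ri


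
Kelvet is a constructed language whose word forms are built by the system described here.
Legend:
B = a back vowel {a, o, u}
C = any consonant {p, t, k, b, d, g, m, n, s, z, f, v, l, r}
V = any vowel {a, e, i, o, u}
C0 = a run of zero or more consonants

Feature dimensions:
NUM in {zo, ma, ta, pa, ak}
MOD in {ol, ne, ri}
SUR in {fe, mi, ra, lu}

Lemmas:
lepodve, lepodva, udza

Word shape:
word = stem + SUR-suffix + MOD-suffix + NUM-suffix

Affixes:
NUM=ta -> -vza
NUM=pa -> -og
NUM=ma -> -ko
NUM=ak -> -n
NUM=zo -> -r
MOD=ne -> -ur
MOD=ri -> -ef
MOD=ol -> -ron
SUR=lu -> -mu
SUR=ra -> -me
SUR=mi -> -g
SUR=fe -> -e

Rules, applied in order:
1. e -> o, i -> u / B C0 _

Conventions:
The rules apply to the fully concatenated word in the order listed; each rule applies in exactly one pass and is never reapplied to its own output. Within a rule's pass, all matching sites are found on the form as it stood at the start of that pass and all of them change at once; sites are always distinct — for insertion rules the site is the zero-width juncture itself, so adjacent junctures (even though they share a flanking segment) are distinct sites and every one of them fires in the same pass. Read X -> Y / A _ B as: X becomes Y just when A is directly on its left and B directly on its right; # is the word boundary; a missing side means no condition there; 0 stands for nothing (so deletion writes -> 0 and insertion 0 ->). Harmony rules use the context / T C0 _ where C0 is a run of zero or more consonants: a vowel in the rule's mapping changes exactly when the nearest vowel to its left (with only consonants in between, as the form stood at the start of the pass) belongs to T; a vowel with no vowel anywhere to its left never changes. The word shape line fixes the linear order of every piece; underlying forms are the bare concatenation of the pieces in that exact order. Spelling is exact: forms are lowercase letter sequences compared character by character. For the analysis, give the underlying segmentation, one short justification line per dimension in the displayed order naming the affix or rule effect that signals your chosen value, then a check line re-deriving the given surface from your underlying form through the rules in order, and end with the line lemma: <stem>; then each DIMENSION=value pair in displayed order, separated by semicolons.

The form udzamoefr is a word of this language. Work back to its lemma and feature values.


underlying: udza-me-ef-r
NUM=zo - signalled by the affix -r
MOD=ri - signalled by the affix -ef
SUR=ra - signalled by the affix -me
check: udzameefr -> udzamoefr
lemma: udza; NUM=zo; MOD=ri; SUR=ra


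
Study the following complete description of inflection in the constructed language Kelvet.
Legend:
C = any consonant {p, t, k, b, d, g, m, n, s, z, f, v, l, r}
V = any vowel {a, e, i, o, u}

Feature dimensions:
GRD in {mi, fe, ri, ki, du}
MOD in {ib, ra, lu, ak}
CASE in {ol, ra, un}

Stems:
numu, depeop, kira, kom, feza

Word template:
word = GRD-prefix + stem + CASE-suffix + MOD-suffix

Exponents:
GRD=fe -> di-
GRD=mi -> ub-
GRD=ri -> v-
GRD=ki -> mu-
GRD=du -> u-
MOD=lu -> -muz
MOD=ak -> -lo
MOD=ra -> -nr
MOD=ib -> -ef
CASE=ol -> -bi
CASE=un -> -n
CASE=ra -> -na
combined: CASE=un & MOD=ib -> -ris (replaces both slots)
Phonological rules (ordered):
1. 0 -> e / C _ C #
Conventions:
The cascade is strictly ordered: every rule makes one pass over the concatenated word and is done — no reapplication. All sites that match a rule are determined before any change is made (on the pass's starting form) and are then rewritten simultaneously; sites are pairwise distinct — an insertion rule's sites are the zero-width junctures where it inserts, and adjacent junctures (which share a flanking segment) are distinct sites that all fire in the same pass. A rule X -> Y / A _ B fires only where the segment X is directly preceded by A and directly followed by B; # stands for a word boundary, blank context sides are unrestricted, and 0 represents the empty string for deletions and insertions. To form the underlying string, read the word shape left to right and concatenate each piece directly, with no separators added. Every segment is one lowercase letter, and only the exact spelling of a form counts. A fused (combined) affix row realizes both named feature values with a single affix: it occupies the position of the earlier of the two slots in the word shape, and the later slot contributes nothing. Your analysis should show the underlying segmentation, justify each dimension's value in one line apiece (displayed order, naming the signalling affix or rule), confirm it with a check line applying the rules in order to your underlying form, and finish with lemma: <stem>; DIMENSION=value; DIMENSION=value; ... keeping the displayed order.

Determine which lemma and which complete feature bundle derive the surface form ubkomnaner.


underlying: ub-kom-na-nr
GRD=mi - signalled by the affix ub-
MOD=ra - signalled by the affix -nr
CASE=ra - signalled by the affix -na
check: ubkomnanr -> ubkomnaner
lemma: kom; GRD=mi; MOD=ra; CASE=ra


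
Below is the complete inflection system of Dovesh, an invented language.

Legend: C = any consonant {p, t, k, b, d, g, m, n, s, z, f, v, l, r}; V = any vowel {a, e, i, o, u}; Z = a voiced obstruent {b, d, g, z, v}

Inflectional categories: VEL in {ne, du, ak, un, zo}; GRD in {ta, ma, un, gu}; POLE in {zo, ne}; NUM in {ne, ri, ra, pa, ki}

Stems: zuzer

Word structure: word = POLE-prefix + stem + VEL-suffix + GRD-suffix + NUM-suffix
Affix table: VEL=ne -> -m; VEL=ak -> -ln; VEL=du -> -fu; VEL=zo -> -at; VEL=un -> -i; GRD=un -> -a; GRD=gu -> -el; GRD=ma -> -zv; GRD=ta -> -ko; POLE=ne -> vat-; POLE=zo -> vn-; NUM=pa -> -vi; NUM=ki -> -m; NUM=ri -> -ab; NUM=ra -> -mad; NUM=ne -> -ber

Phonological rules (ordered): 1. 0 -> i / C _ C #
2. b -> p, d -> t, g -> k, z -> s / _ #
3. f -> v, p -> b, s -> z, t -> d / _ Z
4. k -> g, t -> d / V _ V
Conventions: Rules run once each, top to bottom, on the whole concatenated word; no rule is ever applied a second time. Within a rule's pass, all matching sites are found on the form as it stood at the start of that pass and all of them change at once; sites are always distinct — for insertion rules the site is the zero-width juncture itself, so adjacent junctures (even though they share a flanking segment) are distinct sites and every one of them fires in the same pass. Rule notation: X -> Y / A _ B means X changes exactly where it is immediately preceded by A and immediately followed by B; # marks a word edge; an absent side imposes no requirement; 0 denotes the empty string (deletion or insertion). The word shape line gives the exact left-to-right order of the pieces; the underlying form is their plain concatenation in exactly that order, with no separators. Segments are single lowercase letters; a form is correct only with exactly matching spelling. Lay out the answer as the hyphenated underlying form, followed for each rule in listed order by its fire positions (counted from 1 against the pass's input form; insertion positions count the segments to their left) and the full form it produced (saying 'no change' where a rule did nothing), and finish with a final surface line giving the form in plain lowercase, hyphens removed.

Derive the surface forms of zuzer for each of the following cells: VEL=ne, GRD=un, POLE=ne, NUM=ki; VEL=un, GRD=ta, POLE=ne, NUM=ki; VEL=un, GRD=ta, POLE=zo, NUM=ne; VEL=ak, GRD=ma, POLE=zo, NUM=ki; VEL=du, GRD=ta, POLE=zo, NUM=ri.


cell VEL=ne, GRD=un, POLE=ne, NUM=ki:
underlying: vat-zuzer-m-a-m
1. 0 -> i / C _ C #: no change
2. b -> p, d -> t, g -> k, z -> s / _ #: no change
3. f -> v, p -> b, s -> z, t -> d / _ Z: fires at position(s) 3: vadzuzermam
4. k -> g, t -> d / V _ V: no change
surface: vadzuzermam

cell VEL=un, GRD=ta, POLE=ne, NUM=ki:
underlying: vat-zuzer-i-ko-m
1. 0 -> i / C _ C #: no change
2. b -> p, d -> t, g -> k, z -> s / _ #: no change
3. f -> v, p -> b, s -> z, t -> d / _ Z: fires at position(s) 3: vadzuzerikom
4. k -> g, t -> d / V _ V: fires at position(s) 10: vadzuzerigom
surface: vadzuzerigom

cell VEL=un, GRD=ta, POLE=zo, NUM=ne:
underlying: vn-zuzer-i-ko-ber
1. 0 -> i / C _ C #: no change
2. b -> p, d -> t, g -> k, z -> s / _ #: no change
3. f -> v, p -> b, s -> z, t -> d / _ Z: no change
4. k -> g, t -> d / V _ V: fires at position(s) 9: vnzuzerigober
surface: vnzuzerigober

cell VEL=ak, GRD=ma, POLE=zo, NUM=ki:
underlying: vn-zuzer-ln-zv-m
1. 0 -> i / C _ C #: inserts after position(s) 11: vnzuzerlnzvim
2. b -> p, d -> t, g -> k, z -> s / _ #: no change
3. f -> v, p -> b, s -> z, t -> d / _ Z: no change
4. k -> g, t -> d / V _ V: no change
surface: vnzuzerlnzvim

cell VEL=du, GRD=ta, POLE=zo, NUM=ri:
underlying: vn-zuzer-fu-ko-ab
1. 0 -> i / C _ C #: no change
2. b -> p, d -> t, g -> k, z -> s / _ #: fires at position(s) 13: vnzuzerfukoap
3. f -> v, p -> b, s -> z, t -> d / _ Z: no change
4. k -> g, t -> d / V _ V: fires at position(s) 10: vnzuzerfugoap
surface: vnzuzerfugoap


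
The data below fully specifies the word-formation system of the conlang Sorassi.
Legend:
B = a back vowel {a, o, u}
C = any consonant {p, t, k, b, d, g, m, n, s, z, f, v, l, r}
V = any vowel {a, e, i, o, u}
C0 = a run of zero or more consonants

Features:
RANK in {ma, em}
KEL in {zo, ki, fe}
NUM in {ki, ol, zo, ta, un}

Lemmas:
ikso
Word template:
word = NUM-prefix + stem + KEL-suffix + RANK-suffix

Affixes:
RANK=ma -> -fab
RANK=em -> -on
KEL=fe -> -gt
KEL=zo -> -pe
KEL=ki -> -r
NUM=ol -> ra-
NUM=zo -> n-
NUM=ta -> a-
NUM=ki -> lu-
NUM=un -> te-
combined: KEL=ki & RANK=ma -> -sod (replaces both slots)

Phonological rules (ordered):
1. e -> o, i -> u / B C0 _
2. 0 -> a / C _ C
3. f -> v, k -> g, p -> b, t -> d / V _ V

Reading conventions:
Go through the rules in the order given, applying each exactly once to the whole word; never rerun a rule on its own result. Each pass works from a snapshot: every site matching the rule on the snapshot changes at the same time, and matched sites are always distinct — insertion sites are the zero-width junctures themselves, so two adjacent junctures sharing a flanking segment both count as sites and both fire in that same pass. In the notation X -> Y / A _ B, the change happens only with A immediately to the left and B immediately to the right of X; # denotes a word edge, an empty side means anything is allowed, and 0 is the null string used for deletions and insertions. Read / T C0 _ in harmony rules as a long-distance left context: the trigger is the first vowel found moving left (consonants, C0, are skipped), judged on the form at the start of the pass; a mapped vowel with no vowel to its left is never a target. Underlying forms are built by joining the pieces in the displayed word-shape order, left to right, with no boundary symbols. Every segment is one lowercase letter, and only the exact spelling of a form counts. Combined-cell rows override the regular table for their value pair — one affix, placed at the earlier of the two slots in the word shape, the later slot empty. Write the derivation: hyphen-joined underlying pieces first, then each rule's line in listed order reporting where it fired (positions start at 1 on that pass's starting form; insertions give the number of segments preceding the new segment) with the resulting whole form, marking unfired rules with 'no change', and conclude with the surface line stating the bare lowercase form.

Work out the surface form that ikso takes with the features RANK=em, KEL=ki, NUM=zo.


underlying: n-ikso-r-on
1. e -> o, i -> u / B C0 _: no change
2. 0 -> a / C _ C: inserts after position(s) 3: nikasoron
3. f -> v, k -> g, p -> b, t -> d / V _ V: fires at position(s) 3: nigasoron
surface: nigasoron


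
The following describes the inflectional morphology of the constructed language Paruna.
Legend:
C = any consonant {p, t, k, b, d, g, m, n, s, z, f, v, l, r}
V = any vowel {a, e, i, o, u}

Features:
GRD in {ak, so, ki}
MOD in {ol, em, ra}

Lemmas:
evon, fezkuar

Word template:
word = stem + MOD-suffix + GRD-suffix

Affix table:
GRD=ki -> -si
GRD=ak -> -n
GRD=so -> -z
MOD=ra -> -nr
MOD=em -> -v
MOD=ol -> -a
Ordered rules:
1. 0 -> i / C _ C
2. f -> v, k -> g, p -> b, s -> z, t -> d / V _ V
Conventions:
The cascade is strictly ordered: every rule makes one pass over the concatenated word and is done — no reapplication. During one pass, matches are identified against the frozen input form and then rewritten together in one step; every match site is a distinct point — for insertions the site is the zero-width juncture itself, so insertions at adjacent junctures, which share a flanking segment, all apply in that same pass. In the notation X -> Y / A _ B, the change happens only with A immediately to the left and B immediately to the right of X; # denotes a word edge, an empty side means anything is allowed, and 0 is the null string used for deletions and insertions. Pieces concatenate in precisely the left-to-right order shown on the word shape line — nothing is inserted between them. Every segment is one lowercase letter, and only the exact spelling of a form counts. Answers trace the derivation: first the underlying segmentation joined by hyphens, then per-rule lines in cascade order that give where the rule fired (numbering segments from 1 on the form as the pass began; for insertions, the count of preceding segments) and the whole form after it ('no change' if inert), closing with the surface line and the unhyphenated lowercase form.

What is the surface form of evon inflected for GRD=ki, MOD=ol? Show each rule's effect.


underlying: evon-a-si
1. 0 -> i / C _ C: no change
2. f -> v, k -> g, p -> b, s -> z, t -> d / V _ V: fires at position(s) 6: evonazi
surface: evonazi


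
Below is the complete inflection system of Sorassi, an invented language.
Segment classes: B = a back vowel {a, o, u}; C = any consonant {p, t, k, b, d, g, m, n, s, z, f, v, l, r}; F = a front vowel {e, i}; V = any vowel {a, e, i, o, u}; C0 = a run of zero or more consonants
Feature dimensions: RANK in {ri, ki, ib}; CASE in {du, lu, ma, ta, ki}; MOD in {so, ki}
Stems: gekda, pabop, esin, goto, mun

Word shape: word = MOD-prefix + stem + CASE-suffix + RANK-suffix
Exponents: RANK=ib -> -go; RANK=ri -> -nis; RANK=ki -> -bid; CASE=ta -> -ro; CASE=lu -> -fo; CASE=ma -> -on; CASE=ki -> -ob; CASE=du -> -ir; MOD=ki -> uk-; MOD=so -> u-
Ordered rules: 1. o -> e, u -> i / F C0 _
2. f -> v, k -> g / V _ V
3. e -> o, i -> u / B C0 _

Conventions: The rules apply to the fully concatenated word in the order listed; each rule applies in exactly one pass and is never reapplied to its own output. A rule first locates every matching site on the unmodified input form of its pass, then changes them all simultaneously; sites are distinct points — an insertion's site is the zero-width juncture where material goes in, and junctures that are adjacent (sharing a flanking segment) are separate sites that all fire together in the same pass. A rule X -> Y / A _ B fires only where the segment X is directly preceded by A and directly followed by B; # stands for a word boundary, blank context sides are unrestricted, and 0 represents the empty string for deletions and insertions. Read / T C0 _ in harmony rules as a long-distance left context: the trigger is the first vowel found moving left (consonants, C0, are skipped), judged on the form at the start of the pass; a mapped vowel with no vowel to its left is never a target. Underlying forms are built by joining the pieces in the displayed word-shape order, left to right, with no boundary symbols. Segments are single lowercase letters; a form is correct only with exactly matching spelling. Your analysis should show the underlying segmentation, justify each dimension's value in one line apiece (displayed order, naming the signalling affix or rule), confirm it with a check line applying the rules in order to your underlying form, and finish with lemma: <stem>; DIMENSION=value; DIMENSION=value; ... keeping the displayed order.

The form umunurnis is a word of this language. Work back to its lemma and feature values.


underlying: u-mun-ir-nis
RANK=ri - signalled by the affix -nis
CASE=du - signalled by the affix -ir
MOD=so - signalled by the affix u-
check: umunirnis -> umunirnis -> umunirnis -> umunurnis
lemma: mun; RANK=ri; CASE=du; MOD=so


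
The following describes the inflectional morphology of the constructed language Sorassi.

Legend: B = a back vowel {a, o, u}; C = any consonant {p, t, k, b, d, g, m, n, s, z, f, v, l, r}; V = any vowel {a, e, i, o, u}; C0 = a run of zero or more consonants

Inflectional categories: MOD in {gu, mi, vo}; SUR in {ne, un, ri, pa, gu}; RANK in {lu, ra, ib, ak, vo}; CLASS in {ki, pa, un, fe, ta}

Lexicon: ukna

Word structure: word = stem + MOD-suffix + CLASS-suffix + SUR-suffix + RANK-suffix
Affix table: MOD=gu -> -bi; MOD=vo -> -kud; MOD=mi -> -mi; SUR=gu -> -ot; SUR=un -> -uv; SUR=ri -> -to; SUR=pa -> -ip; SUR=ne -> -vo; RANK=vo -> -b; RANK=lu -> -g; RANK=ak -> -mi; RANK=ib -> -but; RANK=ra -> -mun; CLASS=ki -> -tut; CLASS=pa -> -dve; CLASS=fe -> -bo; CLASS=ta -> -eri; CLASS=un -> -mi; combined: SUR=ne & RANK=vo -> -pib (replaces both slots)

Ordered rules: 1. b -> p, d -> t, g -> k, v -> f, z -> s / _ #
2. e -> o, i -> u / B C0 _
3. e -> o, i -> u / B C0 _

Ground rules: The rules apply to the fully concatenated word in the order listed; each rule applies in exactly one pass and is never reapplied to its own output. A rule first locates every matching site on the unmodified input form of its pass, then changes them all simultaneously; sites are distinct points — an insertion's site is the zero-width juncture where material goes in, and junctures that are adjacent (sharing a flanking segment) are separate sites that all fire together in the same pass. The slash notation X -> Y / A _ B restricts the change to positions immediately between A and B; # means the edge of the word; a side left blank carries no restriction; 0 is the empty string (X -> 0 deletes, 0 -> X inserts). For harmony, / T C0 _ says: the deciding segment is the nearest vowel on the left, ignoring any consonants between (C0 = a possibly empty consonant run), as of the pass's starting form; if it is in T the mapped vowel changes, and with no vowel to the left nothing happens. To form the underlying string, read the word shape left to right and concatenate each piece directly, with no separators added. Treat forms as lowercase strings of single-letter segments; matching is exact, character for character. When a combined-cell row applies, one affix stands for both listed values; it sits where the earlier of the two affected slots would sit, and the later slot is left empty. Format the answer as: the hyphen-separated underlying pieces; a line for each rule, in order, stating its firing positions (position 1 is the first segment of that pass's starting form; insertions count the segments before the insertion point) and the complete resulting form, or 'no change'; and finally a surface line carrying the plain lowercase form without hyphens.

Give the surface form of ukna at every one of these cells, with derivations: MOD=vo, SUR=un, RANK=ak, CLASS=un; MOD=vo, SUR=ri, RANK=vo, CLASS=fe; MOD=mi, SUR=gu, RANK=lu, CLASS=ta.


cell MOD=vo, SUR=un, RANK=ak, CLASS=un:
underlying: ukna-kud-mi-uv-mi
1. b -> p, d -> t, g -> k, v -> f, z -> s / _ #: no change
2. e -> o, i -> u / B C0 _: fires at position(s) 9, 13: uknakudmuuvmu
3. e -> o, i -> u / B C0 _: no change
surface: uknakudmuuvmu

cell MOD=vo, SUR=ri, RANK=vo, CLASS=fe:
underlying: ukna-kud-bo-to-b
1. b -> p, d -> t, g -> k, v -> f, z -> s / _ #: fires at position(s) 12: uknakudbotop
2. e -> o, i -> u / B C0 _: no change
3. e -> o, i -> u / B C0 _: no change
surface: uknakudbotop

cell MOD=mi, SUR=gu, RANK=lu, CLASS=ta:
underlying: ukna-mi-eri-ot-g
1. b -> p, d -> t, g -> k, v -> f, z -> s / _ #: fires at position(s) 12: uknamieriotk
2. e -> o, i -> u / B C0 _: fires at position(s) 6: uknamueriotk
3. e -> o, i -> u / B C0 _: fires at position(s) 7: uknamuoriotk
surface: uknamuoriotk


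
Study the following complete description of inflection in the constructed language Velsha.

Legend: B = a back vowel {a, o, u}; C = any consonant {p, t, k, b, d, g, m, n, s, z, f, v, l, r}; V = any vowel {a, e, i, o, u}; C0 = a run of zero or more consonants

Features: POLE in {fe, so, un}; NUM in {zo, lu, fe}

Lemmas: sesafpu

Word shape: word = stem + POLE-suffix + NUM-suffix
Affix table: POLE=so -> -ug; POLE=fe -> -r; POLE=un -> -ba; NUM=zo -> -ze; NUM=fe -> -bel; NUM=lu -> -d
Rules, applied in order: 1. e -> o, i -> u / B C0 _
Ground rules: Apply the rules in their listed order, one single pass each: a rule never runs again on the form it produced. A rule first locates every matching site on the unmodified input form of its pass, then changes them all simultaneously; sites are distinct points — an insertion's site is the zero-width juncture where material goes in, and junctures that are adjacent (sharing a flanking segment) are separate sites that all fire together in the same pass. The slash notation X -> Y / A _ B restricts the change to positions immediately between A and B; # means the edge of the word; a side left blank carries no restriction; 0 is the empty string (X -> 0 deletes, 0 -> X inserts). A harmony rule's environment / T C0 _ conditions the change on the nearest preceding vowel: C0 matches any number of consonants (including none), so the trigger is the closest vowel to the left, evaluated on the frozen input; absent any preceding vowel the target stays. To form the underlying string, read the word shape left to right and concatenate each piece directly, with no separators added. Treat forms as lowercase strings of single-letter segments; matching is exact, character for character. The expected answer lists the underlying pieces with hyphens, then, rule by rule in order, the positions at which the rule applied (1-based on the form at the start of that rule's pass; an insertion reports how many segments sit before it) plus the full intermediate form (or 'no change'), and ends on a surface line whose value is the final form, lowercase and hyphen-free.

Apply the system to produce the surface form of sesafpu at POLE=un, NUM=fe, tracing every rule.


underlying: sesafpu-ba-bel
1. e -> o, i -> u / B C0 _: fires at position(s) 11: sesafpubabol
surface: sesafpubabol


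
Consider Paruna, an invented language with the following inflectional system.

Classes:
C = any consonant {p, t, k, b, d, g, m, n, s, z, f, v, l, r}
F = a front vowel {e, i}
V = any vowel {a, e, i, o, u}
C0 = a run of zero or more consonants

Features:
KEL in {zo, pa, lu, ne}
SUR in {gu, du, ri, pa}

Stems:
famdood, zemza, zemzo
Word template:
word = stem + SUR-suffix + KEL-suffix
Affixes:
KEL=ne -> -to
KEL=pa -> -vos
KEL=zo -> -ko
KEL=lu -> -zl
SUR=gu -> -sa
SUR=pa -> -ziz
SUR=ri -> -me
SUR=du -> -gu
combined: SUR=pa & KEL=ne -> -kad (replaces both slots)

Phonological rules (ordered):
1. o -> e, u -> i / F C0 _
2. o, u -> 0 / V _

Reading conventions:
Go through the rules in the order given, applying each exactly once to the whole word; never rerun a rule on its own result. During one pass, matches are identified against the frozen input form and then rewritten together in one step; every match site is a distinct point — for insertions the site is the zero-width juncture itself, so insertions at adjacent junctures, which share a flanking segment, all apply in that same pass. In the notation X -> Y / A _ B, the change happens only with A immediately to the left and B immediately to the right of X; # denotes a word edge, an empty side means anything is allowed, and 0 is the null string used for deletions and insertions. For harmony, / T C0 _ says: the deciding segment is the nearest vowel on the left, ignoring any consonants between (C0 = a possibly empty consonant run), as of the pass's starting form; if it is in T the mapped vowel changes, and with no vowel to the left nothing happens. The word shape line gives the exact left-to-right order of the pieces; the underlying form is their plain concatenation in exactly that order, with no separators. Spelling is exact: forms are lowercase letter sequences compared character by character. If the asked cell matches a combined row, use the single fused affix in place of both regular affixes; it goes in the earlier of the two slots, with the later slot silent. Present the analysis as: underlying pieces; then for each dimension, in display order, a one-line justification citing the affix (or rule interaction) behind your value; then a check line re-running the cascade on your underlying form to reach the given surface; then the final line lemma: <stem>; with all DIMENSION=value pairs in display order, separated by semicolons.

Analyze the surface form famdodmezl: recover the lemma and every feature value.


underlying: famdood-me-zl
KEL=lu - signalled by the affix -zl
SUR=ri - signalled by the affix -me
check: famdoodmezl -> famdoodmezl -> famdodmezl
lemma: famdood; KEL=lu; SUR=ri


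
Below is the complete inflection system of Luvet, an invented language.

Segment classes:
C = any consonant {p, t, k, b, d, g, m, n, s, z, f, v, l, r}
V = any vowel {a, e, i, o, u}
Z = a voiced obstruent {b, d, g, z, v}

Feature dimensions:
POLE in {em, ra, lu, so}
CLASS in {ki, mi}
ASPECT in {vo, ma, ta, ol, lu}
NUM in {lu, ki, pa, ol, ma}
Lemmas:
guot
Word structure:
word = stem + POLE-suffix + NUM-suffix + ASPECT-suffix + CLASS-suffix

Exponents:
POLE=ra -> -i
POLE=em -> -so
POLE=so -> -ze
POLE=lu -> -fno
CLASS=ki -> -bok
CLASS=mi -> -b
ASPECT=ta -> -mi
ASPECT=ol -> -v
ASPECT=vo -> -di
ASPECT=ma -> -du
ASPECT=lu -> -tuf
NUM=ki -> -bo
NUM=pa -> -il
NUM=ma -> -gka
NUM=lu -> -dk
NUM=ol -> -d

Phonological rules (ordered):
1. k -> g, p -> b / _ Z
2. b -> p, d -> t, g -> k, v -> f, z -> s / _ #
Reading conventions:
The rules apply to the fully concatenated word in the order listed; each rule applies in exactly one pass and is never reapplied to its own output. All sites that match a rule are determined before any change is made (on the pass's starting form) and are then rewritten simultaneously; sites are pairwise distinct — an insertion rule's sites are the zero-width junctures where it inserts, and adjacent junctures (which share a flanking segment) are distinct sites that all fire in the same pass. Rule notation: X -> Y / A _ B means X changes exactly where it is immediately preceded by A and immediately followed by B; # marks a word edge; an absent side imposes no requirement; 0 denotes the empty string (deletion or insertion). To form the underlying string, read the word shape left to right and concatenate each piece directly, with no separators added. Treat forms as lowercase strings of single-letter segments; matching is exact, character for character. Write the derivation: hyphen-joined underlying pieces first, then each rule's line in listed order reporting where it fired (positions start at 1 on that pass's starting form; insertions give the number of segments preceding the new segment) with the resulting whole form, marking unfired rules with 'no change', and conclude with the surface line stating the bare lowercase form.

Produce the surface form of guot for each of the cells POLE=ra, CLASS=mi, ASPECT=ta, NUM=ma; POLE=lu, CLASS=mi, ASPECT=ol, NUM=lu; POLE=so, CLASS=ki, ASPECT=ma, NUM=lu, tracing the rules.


cell POLE=ra, CLASS=mi, ASPECT=ta, NUM=ma:
underlying: guot-i-gka-mi-b
1. k -> g, p -> b / _ Z: no change
2. b -> p, d -> t, g -> k, v -> f, z -> s / _ #: fires at position(s) 11: guotigkamip
surface: guotigkamip

cell POLE=lu, CLASS=mi, ASPECT=ol, NUM=lu:
underlying: guot-fno-dk-v-b
1. k -> g, p -> b / _ Z: fires at position(s) 9: guotfnodgvb
2. b -> p, d -> t, g -> k, v -> f, z -> s / _ #: fires at position(s) 11: guotfnodgvp
surface: guotfnodgvp

cell POLE=so, CLASS=ki, ASPECT=ma, NUM=lu:
underlying: guot-ze-dk-du-bok
1. k -> g, p -> b / _ Z: fires at position(s) 8: guotzedgdubok
2. b -> p, d -> t, g -> k, v -> f, z -> s / _ #: no change
surface: guotzedgdubok


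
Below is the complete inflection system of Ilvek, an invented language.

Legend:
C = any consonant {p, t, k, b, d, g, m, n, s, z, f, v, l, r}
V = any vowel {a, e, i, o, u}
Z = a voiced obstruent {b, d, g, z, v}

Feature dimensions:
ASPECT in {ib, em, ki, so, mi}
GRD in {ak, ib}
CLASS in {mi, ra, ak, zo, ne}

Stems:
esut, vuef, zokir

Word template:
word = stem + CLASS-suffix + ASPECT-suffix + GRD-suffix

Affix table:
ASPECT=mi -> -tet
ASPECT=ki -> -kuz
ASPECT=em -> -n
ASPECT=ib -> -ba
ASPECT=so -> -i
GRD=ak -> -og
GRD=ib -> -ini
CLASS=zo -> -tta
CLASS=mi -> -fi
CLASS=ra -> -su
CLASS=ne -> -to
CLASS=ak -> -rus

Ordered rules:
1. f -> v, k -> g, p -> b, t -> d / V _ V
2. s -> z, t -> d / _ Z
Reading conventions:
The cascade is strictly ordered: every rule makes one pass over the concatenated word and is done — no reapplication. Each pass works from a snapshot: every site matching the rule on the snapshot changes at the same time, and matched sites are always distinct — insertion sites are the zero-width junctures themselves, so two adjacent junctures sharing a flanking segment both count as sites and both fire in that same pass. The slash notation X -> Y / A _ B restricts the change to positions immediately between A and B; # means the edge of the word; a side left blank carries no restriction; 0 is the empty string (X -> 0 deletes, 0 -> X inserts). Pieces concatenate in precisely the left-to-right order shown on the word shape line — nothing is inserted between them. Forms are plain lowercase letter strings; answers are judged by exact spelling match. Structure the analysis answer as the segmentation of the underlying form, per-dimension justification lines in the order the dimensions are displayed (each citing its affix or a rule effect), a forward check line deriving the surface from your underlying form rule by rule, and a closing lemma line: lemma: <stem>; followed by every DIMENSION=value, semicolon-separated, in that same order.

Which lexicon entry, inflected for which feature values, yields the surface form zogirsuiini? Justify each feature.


underlying: zokir-su-i-ini
ASPECT=so - signalled by the affix -i
GRD=ib - signalled by the affix -ini
CLASS=ra - signalled by the affix -su
check: zokirsuiini -> zogirsuiini -> zogirsuiini
lemma: zokir; ASPECT=so; GRD=ib; CLASS=ra


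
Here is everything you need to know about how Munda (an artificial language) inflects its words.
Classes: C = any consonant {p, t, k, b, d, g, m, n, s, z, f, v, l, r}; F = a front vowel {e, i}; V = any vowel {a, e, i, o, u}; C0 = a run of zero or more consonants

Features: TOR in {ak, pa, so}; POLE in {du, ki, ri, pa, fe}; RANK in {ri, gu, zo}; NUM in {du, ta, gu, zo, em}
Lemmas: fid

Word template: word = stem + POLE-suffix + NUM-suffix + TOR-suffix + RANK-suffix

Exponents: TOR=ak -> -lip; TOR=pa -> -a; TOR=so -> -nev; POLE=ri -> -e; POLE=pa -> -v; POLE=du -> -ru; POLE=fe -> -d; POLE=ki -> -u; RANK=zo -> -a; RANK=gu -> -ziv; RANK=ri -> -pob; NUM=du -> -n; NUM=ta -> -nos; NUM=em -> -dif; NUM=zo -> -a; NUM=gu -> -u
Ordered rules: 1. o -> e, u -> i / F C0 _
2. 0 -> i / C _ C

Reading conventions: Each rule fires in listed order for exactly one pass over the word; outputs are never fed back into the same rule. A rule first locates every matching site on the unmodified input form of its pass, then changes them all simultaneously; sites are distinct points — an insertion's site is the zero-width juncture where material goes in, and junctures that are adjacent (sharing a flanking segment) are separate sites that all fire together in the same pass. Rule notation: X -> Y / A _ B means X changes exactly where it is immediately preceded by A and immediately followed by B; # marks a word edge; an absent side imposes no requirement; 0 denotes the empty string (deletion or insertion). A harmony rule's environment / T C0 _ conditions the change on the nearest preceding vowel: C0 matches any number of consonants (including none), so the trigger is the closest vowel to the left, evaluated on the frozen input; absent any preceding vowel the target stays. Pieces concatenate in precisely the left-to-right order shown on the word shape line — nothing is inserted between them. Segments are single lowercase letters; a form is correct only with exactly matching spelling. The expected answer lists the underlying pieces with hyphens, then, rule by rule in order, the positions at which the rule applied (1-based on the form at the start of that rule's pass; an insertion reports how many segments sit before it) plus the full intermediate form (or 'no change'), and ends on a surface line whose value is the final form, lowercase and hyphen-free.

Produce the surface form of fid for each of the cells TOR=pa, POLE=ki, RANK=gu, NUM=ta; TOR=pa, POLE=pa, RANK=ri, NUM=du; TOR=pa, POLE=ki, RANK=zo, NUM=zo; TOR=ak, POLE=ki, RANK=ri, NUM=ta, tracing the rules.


cell TOR=pa, POLE=ki, RANK=gu, NUM=ta:
underlying: fid-u-nos-a-ziv
1. o -> e, u -> i / F C0 _: fires at position(s) 4: fidinosaziv
2. 0 -> i / C _ C: no change
surface: fidinosaziv

cell TOR=pa, POLE=pa, RANK=ri, NUM=du:
underlying: fid-v-n-a-pob
1. o -> e, u -> i / F C0 _: no change
2. 0 -> i / C _ C: inserts after position(s) 3, 4: fidivinapob
surface: fidivinapob

cell TOR=pa, POLE=ki, RANK=zo, NUM=zo:
underlying: fid-u-a-a-a
1. o -> e, u -> i / F C0 _: fires at position(s) 4: fidiaaa
2. 0 -> i / C _ C: no change
surface: fidiaaa

cell TOR=ak, POLE=ki, RANK=ri, NUM=ta:
underlying: fid-u-nos-lip-pob
1. o -> e, u -> i / F C0 _: fires at position(s) 4, 12: fidinoslippeb
2. 0 -> i / C _ C: inserts after position(s) 7, 10: fidinosilipipeb
surface: fidinosilipipeb


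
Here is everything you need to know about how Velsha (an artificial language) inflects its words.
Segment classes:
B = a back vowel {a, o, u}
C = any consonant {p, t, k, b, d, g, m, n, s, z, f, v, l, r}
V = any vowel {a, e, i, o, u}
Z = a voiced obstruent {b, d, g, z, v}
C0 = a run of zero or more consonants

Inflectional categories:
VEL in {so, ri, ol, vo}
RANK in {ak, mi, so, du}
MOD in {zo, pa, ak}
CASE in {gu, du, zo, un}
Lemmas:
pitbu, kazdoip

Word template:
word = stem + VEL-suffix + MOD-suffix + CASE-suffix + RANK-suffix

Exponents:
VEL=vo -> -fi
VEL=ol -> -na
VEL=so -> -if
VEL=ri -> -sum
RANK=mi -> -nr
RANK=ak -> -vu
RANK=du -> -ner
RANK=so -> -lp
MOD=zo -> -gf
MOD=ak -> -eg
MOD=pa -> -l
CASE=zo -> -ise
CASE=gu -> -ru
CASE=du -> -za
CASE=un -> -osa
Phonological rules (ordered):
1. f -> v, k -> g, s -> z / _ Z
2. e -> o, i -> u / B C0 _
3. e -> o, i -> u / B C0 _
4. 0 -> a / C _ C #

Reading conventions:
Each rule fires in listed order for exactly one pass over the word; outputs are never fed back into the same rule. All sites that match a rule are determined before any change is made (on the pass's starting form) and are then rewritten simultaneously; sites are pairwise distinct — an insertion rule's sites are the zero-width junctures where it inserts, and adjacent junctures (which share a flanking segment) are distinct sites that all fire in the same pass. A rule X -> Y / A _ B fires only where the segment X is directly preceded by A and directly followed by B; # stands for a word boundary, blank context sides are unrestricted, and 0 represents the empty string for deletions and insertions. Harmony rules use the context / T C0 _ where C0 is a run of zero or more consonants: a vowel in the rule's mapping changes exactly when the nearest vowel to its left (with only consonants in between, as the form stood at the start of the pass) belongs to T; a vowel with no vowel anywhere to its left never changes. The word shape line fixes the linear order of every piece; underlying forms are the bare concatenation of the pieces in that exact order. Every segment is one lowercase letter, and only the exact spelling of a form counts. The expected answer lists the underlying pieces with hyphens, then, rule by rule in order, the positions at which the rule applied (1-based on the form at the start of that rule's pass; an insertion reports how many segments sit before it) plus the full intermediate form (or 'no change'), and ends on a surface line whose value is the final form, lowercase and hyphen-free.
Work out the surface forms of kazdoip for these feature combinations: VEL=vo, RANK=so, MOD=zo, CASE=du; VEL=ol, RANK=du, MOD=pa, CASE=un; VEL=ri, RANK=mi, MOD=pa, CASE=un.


cell VEL=vo, RANK=so, MOD=zo, CASE=du:
underlying: kazdoip-fi-gf-za-lp
1. f -> v, k -> g, s -> z / _ Z: fires at position(s) 11: kazdoipfigvzalp
2. e -> o, i -> u / B C0 _: fires at position(s) 6: kazdoupfigvzalp
3. e -> o, i -> u / B C0 _: fires at position(s) 9: kazdoupfugvzalp
4. 0 -> a / C _ C #: inserts after position(s) 14: kazdoupfugvzalap
surface: kazdoupfugvzalap

cell VEL=ol, RANK=du, MOD=pa, CASE=un:
underlying: kazdoip-na-l-osa-ner
1. f -> v, k -> g, s -> z / _ Z: no change
2. e -> o, i -> u / B C0 _: fires at position(s) 6, 15: kazdoupnalosanor
3. e -> o, i -> u / B C0 _: no change
4. 0 -> a / C _ C #: no change
surface: kazdoupnalosanor

cell VEL=ri, RANK=mi, MOD=pa, CASE=un:
underlying: kazdoip-sum-l-osa-nr
1. f -> v, k -> g, s -> z / _ Z: no change
2. e -> o, i -> u / B C0 _: fires at position(s) 6: kazdoupsumlosanr
3. e -> o, i -> u / B C0 _: no change
4. 0 -> a / C _ C #: inserts after position(s) 15: kazdoupsumlosanar
surface: kazdoupsumlosanar


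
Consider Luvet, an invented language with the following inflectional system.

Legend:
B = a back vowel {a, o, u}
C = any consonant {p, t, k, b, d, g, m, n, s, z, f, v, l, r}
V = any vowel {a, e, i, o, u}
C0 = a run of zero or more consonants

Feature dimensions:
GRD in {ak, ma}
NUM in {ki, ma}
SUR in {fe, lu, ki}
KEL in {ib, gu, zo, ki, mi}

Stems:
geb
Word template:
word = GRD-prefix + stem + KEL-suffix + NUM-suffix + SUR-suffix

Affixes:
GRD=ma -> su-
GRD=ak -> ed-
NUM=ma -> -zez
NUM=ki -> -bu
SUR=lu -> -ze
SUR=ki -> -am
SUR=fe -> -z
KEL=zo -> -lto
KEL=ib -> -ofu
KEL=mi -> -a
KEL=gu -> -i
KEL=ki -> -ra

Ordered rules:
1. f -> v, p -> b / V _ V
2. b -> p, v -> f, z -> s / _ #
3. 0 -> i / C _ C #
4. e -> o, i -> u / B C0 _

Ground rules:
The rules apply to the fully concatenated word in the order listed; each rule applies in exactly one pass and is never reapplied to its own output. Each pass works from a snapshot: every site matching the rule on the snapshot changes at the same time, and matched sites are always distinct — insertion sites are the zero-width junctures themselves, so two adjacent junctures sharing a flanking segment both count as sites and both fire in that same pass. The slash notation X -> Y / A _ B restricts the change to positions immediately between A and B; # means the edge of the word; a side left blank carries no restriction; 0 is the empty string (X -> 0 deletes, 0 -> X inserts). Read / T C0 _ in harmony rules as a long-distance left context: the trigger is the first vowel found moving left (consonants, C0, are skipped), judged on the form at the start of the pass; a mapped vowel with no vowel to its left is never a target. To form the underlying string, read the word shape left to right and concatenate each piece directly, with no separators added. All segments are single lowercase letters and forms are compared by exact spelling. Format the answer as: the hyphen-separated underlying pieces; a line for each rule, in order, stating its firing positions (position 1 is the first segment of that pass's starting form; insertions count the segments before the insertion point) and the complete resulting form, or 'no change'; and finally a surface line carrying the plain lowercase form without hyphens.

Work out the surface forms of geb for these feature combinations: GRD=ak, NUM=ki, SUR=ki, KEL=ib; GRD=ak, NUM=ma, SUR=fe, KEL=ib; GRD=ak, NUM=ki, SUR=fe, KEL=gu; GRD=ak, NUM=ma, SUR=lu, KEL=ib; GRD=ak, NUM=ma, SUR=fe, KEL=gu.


cell GRD=ak, NUM=ki, SUR=ki, KEL=ib:
underlying: ed-geb-ofu-bu-am
1. f -> v, p -> b / V _ V: fires at position(s) 7: edgebovubuam
2. b -> p, v -> f, z -> s / _ #: no change
3. 0 -> i / C _ C #: no change
4. e -> o, i -> u / B C0 _: no change
surface: edgebovubuam

cell GRD=ak, NUM=ma, SUR=fe, KEL=ib:
underlying: ed-geb-ofu-zez-z
1. f -> v, p -> b / V _ V: fires at position(s) 7: edgebovuzezz
2. b -> p, v -> f, z -> s / _ #: fires at position(s) 12: edgebovuzezs
3. 0 -> i / C _ C #: inserts after position(s) 11: edgebovuzezis
4. e -> o, i -> u / B C0 _: fires at position(s) 10: edgebovuzozis
surface: edgebovuzozis

cell GRD=ak, NUM=ki, SUR=fe, KEL=gu:
underlying: ed-geb-i-bu-z
1. f -> v, p -> b / V _ V: no change
2. b -> p, v -> f, z -> s / _ #: fires at position(s) 9: edgebibus
3. 0 -> i / C _ C #: no change
4. e -> o, i -> u / B C0 _: no change
surface: edgebibus

cell GRD=ak, NUM=ma, SUR=lu, KEL=ib:
underlying: ed-geb-ofu-zez-ze
1. f -> v, p -> b / V _ V: fires at position(s) 7: edgebovuzezze
2. b -> p, v -> f, z -> s / _ #: no change
3. 0 -> i / C _ C #: no change
4. e -> o, i -> u / B C0 _: fires at position(s) 10: edgebovuzozze
surface: edgebovuzozze

cell GRD=ak, NUM=ma, SUR=fe, KEL=gu:
underlying: ed-geb-i-zez-z
1. f -> v, p -> b / V _ V: no change
2. b -> p, v -> f, z -> s / _ #: fires at position(s) 10: edgebizezs
3. 0 -> i / C _ C #: inserts after position(s) 9: edgebizezis
4. e -> o, i -> u / B C0 _: no change
surface: edgebizezis
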